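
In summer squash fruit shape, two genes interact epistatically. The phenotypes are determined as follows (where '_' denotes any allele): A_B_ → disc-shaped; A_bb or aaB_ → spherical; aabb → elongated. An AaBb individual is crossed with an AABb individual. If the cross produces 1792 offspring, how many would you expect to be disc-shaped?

Cross: AaBb × AABb — consider each gene separately:
A gene: Aa × AA → 2 AA, 2 Aa → 4 A_ (out of 4)
B gene: Bb × Bb → 1 BB, 2 Bb, 1 bb → 3 B_ : 1 bb (out of 4)
Genotype classes (out of 4 × 4 = 16): A_B_ = 4×3 = 12; A_bb = 4×1 = 4
Apply the phenotype rules: A_B_ (12) → disc-shaped; A_bb (4) → spherical
Phenotype counts (out of 16): 12 disc-shaped, 4 spherical
disc-shaped: 12 out of 16 → fraction 3/4
Expected count = 3/4 × 1792 = 1344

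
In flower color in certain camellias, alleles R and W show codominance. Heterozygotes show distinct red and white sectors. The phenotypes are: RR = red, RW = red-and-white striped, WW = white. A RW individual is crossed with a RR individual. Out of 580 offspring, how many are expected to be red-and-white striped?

Punnett square for RW × RR:
Offspring genotypes: 2 RR, 2 RW
Phenotype counts: 2 red, 2 red-and-white striped
red-and-white striped: 2 out of 4 → fraction 1/2
Expected count = 1/2 × 580 = 290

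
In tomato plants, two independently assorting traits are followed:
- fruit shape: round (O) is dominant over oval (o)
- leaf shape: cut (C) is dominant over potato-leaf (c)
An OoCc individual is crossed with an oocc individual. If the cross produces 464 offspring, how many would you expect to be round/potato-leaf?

Dihybrid cross OoCc × oocc — consider each gene separately:
fruit shape: Oo × oo → 2 Oo, 2 oo → 2 O_ : 2 oo (out of 4)
leaf shape: Cc × cc → 2 Cc, 2 cc → 2 C_ : 2 cc (out of 4)
Combine (counts out of 4 × 4 = 16): round/cut (O_C_) = 2×2 = 4; round/potato-leaf (O_cc) = 2×2 = 4; oval/cut (ooC_) = 2×2 = 4; oval/potato-leaf (oocc) = 2×2 = 4
Phenotype counts (out of 16): 4 round/cut, 4 round/potato-leaf, 4 oval/cut, 4 oval/potato-leaf
round/potato-leaf: 4 out of 16 → fraction 1/4
Expected count = 1/4 × 464 = 116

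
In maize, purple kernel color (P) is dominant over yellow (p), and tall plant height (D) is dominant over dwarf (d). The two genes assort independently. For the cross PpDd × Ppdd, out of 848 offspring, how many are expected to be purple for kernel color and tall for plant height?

Dihybrid cross PpDd × Ppdd — consider each gene separately:
kernel color: Pp × Pp → 1 PP, 2 Pp, 1 pp → 3 P_ : 1 pp (out of 4)
plant height: Dd × dd → 2 Dd, 2 dd → 2 D_ : 2 dd (out of 4)
Looking for: purple (P_) and tall (D_)
P(purple) = 3/4, P(tall) = 2/4
P(both) = 3/4 × 2/4 = 6/16 = 3/8
Expected count = 3/8 × 848 = 318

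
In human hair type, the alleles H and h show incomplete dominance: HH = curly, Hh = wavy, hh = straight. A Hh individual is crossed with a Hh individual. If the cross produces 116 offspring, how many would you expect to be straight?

Punnett square for Hh × Hh:
Offspring genotypes: 1 HH, 2 Hh, 1 hh
Phenotype counts: 1 curly, 2 wavy, 1 straight
straight: 1 out of 4 → fraction 1/4
Expected count = 1/4 × 116 = 29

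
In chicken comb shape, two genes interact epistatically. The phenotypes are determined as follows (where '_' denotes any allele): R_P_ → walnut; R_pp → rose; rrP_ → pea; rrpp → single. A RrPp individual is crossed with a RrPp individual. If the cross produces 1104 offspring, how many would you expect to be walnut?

Cross: RrPp × RrPp — consider each gene separately:
R gene: Rr × Rr → 1 RR, 2 Rr, 1 rr → 3 R_ : 1 rr (out of 4)
P gene: Pp × Pp → 1 PP, 2 Pp, 1 pp → 3 P_ : 1 pp (out of 4)
Genotype classes (out of 4 × 4 = 16): R_P_ = 3×3 = 9; R_pp = 3×1 = 3; rrP_ = 1×3 = 3; rrpp = 1×1 = 1
Apply the phenotype rules: R_P_ (9) → walnut; R_pp (3) → rose; rrP_ (3) → pea; rrpp (1) → single
Phenotype counts (out of 16): 9 walnut, 3 rose, 3 pea, 1 single
walnut: 9 out of 16 → fraction 9/16
Expected count = 9/16 × 1104 = 621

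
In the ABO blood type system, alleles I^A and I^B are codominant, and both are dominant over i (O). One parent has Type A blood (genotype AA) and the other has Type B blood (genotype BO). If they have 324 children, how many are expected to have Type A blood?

Cross: AA × BO
Possible offspring genotypes: 2 AB, 2 AO
Blood type counts: 2 Type AB, 2 Type A
Probability of Type A: 2/4 = 1/2
Expected count = 1/2 × 324 = 162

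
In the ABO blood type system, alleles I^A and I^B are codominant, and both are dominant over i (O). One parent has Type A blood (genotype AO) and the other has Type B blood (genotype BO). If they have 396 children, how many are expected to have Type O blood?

Cross: AO × BO
Possible offspring genotypes: 1 AB, 1 AO, 1 BO, 1 OO
Blood type counts: 1 Type AB, 1 Type A, 1 Type B, 1 Type O
Probability of Type O: 1/4
Expected count = 1/4 × 396 = 99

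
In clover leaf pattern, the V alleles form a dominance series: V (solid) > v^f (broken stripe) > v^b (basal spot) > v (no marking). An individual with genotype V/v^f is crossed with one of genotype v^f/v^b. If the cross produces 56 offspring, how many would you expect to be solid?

Cross: V/v^f × v^f/v^b
Allele dominance: V > v^f > v^b > v
Offspring genotypes: 1 V/v^f, 1 V/v^b, 1 v^f/v^f, 1 v^f/v^b
Phenotype counts: 2 solid, 2 broken stripe
solid: 2 out of 4 → fraction 1/2
Expected count = 1/2 × 56 = 28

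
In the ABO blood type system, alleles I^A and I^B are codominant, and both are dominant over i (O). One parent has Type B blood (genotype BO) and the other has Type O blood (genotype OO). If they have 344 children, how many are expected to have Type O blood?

Cross: BO × OO
Possible offspring genotypes: 2 BO, 2 OO
Blood type counts: 2 Type B, 2 Type O
Probability of Type O: 2/4 = 1/2
Expected count = 1/2 × 344 = 172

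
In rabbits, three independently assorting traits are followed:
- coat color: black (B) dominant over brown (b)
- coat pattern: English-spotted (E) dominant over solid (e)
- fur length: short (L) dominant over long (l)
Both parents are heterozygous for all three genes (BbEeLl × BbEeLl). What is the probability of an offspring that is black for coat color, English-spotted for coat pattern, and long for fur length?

Trihybrid cross: BbEeLl × BbEeLl
Each trait segregates independently with a 3:1 phenotypic ratio, so each gene contributes 3/4 (dominant) or 1/4 (recessive).
Target: black (coat color), English-spotted (coat pattern), long (fur length)
Probability = product of independent per-trait probabilities
= 3/4 × 3/4 × 1/4 = 9/64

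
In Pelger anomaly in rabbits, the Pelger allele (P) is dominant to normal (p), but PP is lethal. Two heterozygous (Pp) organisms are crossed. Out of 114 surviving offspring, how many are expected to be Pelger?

Cross: Pp × Pp
Punnett square offspring (before lethality): 1 PP, 2 Pp, 1 pp
The PP genotype is lethal (embryos die); surviving offspring: 2 Pp, 1 pp
Pelger: 2 out of 3 → fraction 2/3
Expected count = 2/3 × 114 = 76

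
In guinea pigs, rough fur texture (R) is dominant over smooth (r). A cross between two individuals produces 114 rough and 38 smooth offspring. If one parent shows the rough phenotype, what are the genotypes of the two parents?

Observed offspring: 114 rough, 38 smooth
The observed ratio simplifies to 3:1. Smooth (rr) offspring appear, so each parent must contribute one r allele. The parent stated to show rough carries R, so it is Rr. The other parent is then either Rr or rr: Rr × rr would give a 1:1 split, whereas Rr × Rr gives 3:1 — matching the data. So both parents are heterozygous (Rr × Rr).
Parent genotypes: Rr × Rr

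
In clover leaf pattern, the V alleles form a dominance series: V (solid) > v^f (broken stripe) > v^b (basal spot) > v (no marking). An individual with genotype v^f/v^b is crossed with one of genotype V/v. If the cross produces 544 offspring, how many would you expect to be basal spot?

Cross: v^f/v^b × V/v
Allele dominance: V > v^f > v^b > v
Offspring genotypes: 1 V/v^f, 1 v^f/v, 1 V/v^b, 1 v^b/v
Phenotype counts: 2 solid, 1 broken stripe, 1 basal spot
basal spot: 1 out of 4 → fraction 1/4
Expected count = 1/4 × 544 = 136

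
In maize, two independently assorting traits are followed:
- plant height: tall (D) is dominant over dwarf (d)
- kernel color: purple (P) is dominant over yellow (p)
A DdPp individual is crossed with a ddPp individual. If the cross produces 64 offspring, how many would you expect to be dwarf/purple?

Dihybrid cross DdPp × ddPp — consider each gene separately:
plant height: Dd × dd → 2 Dd, 2 dd → 2 D_ : 2 dd (out of 4)
kernel color: Pp × Pp → 1 PP, 2 Pp, 1 pp → 3 P_ : 1 pp (out of 4)
Combine (counts out of 4 × 4 = 16): tall/purple (D_P_) = 2×3 = 6; tall/yellow (D_pp) = 2×1 = 2; dwarf/purple (ddP_) = 2×3 = 6; dwarf/yellow (ddpp) = 2×1 = 2
Phenotype counts (out of 16): 6 tall/purple, 2 tall/yellow, 6 dwarf/purple, 2 dwarf/yellow
dwarf/purple: 6 out of 16 → fraction 3/8
Expected count = 3/8 × 64 = 24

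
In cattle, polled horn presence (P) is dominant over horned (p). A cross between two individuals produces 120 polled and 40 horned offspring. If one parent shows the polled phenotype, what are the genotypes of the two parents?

Observed offspring: 120 polled, 40 horned
The observed ratio simplifies to 3:1. Horned (pp) offspring appear, so each parent must contribute one p allele. The parent stated to show polled carries P, so it is Pp. The other parent is then either Pp or pp: Pp × pp would give a 1:1 split, whereas Pp × Pp gives 3:1 — matching the data. So both parents are heterozygous (Pp × Pp).
Parent genotypes: Pp × Pp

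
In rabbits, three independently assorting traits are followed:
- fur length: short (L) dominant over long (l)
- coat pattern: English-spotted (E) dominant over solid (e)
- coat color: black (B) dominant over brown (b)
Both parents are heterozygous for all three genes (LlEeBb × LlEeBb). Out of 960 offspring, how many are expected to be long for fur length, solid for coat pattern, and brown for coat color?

Trihybrid cross: LlEeBb × LlEeBb
Each trait segregates independently with a 3:1 phenotypic ratio, so each gene contributes 3/4 (dominant) or 1/4 (recessive).
Target: long (fur length), solid (coat pattern), brown (coat color)
Probability = product of independent per-trait probabilities
= 1/4 × 1/4 × 1/4 = 1/64
Expected count = 1/64 × 960 = 15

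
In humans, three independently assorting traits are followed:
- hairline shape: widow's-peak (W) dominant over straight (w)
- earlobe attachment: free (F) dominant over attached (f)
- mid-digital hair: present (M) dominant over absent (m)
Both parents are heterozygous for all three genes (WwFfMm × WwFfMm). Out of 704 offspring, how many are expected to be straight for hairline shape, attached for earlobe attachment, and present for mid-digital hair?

Trihybrid cross: WwFfMm × WwFfMm
Each trait segregates independently with a 3:1 phenotypic ratio, so each gene contributes 3/4 (dominant) or 1/4 (recessive).
Target: straight (hairline shape), attached (earlobe attachment), present (mid-digital hair)
Probability = product of independent per-trait probabilities
= 1/4 × 1/4 × 3/4 = 3/64
Expected count = 3/64 × 704 = 33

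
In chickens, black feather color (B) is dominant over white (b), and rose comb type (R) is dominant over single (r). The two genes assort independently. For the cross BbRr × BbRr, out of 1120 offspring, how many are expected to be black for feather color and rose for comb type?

Dihybrid cross BbRr × BbRr — consider each gene separately:
feather color: Bb × Bb → 1 BB, 2 Bb, 1 bb → 3 B_ : 1 bb (out of 4)
comb type: Rr × Rr → 1 RR, 2 Rr, 1 rr → 3 R_ : 1 rr (out of 4)
Looking for: black (B_) and rose (R_)
P(black) = 3/4, P(rose) = 3/4
P(both) = 3/4 × 3/4 = 9/16
Expected count = 9/16 × 1120 = 630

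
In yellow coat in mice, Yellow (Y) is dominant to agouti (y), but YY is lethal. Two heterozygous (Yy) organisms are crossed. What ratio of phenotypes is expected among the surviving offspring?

Cross: Yy × Yy
Punnett square offspring (before lethality): 1 YY, 2 Yy, 1 yy
The YY genotype is lethal (embryos die); surviving offspring: 2 Yy, 1 yy
Ratio: 2 yellow : 1 agouti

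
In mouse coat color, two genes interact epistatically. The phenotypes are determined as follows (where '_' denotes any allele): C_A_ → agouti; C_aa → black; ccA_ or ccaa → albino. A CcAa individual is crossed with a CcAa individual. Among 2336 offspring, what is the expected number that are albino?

Cross: CcAa × CcAa — consider each gene separately:
C gene: Cc × Cc → 1 CC, 2 Cc, 1 cc → 3 C_ : 1 cc (out of 4)
A gene: Aa × Aa → 1 AA, 2 Aa, 1 aa → 3 A_ : 1 aa (out of 4)
Genotype classes (out of 4 × 4 = 16): C_A_ = 3×3 = 9; C_aa = 3×1 = 3; ccA_ = 1×3 = 3; ccaa = 1×1 = 1
Apply the phenotype rules: C_A_ (9) → agouti; C_aa (3) → black; ccA_ (3) + ccaa (1) → albino
Phenotype counts (out of 16): 9 agouti, 3 black, 4 albino
albino: 4 out of 16 → fraction 1/4
Expected count = 1/4 × 2336 = 584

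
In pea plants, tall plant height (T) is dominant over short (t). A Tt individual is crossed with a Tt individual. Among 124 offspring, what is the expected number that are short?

Punnett square for Tt × Tt:
Offspring genotypes: 1 TT, 2 Tt, 1 tt
tall: 3, short: 1
short: 1 out of 4 → fraction 1/4
Expected count = 1/4 × 124 = 31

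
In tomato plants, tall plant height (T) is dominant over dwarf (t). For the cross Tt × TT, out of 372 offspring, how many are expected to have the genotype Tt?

Punnett square for Tt × TT:
Offspring genotypes: 2 TT, 2 Tt
Total offspring: 4
Count with target: 2
Probability: 2/4 = 1/2
Expected count = 1/2 × 372 = 186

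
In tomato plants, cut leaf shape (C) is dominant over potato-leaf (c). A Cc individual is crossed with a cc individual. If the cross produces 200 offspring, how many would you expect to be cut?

Punnett square for Cc × cc:
Offspring genotypes: 2 Cc, 2 cc
cut: 2, potato-leaf: 2
cut: 2 out of 4 → fraction 1/2
Expected count = 1/2 × 200 = 100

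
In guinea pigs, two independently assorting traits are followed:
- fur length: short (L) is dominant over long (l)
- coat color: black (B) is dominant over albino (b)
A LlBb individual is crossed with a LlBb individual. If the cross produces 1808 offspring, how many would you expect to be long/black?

Dihybrid cross LlBb × LlBb — consider each gene separately:
fur length: Ll × Ll → 1 LL, 2 Ll, 1 ll → 3 L_ : 1 ll (out of 4)
coat color: Bb × Bb → 1 BB, 2 Bb, 1 bb → 3 B_ : 1 bb (out of 4)
Combine (counts out of 4 × 4 = 16): short/black (L_B_) = 3×3 = 9; short/albino (L_bb) = 3×1 = 3; long/black (llB_) = 1×3 = 3; long/albino (llbb) = 1×1 = 1
Phenotype counts (out of 16): 9 short/black, 3 short/albino, 3 long/black, 1 long/albino
long/black: 3 out of 16 → fraction 3/16
Expected count = 3/16 × 1808 = 339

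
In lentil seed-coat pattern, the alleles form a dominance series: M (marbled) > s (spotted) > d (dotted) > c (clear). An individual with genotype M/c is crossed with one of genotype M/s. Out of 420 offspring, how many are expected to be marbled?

Cross: M/c × M/s
Allele dominance: M > s > d > c
Offspring genotypes: 1 M/M, 1 M/s, 1 M/c, 1 s/c
Phenotype counts: 3 marbled, 1 spotted
marbled: 3 out of 4 → fraction 3/4
Expected count = 3/4 × 420 = 315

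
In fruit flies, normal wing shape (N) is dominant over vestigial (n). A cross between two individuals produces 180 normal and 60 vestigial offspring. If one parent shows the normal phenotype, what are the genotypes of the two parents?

Observed offspring: 180 normal, 60 vestigial
The observed ratio simplifies to 3:1. Vestigial (nn) offspring appear, so each parent must contribute one n allele. The parent stated to show normal carries N, so it is Nn. The other parent is then either Nn or nn: Nn × nn would give a 1:1 split, whereas Nn × Nn gives 3:1 — matching the data. So both parents are heterozygous (Nn × Nn).
Parent genotypes: Nn × Nn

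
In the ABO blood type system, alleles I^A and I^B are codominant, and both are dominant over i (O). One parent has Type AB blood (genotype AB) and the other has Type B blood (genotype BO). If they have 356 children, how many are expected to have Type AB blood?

Cross: AB × BO
Possible offspring genotypes: 1 AB, 1 AO, 1 BB, 1 BO
Blood type counts: 1 Type AB, 1 Type A, 2 Type B
Probability of Type AB: 1/4
Expected count = 1/4 × 356 = 89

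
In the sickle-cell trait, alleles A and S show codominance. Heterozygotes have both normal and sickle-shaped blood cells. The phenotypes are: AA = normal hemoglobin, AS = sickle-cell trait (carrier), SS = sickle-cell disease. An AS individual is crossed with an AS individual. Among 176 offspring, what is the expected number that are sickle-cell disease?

Punnett square for AS × AS:
Offspring genotypes: 1 AA, 2 AS, 1 SS
Phenotype counts: 1 normal hemoglobin, 2 sickle-cell trait (carrier), 1 sickle-cell disease
sickle-cell disease: 1 out of 4 → fraction 1/4
Expected count = 1/4 × 176 = 44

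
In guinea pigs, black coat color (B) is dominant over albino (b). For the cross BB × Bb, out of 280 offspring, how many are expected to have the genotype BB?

Punnett square for BB × Bb:
Offspring genotypes: 2 BB, 2 Bb
Total offspring: 4
Count with target: 2
Probability: 2/4 = 1/2
Expected count = 1/2 × 280 = 140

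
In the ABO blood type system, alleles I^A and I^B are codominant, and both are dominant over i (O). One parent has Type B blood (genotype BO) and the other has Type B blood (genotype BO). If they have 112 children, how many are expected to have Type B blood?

Cross: BO × BO
Possible offspring genotypes: 1 BB, 2 BO, 1 OO
Blood type counts: 3 Type B, 1 Type O
Probability of Type B: 3/4
Expected count = 3/4 × 112 = 84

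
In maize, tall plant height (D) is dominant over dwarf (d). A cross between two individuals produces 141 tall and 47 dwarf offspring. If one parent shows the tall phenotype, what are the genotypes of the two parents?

Observed offspring: 141 tall, 47 dwarf
The observed ratio simplifies to 3:1. Dwarf (dd) offspring appear, so each parent must contribute one d allele. The parent stated to show tall carries D, so it is Dd. The other parent is then either Dd or dd: Dd × dd would give a 1:1 split, whereas Dd × Dd gives 3:1 — matching the data. So both parents are heterozygous (Dd × Dd).
Parent genotypes: Dd × Dd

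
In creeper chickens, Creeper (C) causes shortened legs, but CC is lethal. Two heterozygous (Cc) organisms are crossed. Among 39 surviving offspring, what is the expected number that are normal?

Cross: Cc × Cc
Punnett square offspring (before lethality): 1 CC, 2 Cc, 1 cc
The CC genotype is lethal (embryos die); surviving offspring: 2 Cc, 1 cc
normal: 1 out of 3 → fraction 1/3
Expected count = 1/3 × 39 = 13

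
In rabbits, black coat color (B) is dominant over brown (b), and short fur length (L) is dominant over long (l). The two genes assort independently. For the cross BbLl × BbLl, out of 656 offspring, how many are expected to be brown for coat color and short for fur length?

Dihybrid cross BbLl × BbLl — consider each gene separately:
coat color: Bb × Bb → 1 BB, 2 Bb, 1 bb → 3 B_ : 1 bb (out of 4)
fur length: Ll × Ll → 1 LL, 2 Ll, 1 ll → 3 L_ : 1 ll (out of 4)
Looking for: brown (bb) and short (L_)
P(brown) = 1/4, P(short) = 3/4
P(both) = 1/4 × 3/4 = 3/16
Expected count = 3/16 × 656 = 123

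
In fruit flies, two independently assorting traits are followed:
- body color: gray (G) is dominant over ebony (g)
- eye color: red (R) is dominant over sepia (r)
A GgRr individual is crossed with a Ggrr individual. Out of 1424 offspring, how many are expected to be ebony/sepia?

Dihybrid cross GgRr × Ggrr — consider each gene separately:
body color: Gg × Gg → 1 GG, 2 Gg, 1 gg → 3 G_ : 1 gg (out of 4)
eye color: Rr × rr → 2 Rr, 2 rr → 2 R_ : 2 rr (out of 4)
Combine (counts out of 4 × 4 = 16): gray/red (G_R_) = 3×2 = 6; gray/sepia (G_rr) = 3×2 = 6; ebony/red (ggR_) = 1×2 = 2; ebony/sepia (ggrr) = 1×2 = 2
Phenotype counts (out of 16): 6 gray/red, 6 gray/sepia, 2 ebony/red, 2 ebony/sepia
ebony/sepia: 2 out of 16 → fraction 1/8
Expected count = 1/8 × 1424 = 178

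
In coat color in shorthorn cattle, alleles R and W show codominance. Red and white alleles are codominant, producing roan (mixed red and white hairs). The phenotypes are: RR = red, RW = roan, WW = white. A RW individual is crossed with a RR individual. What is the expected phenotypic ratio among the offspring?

Punnett square for RW × RR:
Offspring genotypes: 2 RR, 2 RW
Phenotype counts: 2 red, 2 roan
Ratio: 1 red : 1 roan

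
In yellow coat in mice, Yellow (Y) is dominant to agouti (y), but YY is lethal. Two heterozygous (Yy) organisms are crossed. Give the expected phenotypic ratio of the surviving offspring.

Cross: Yy × Yy
Punnett square offspring (before lethality): 1 YY, 2 Yy, 1 yy
The YY genotype is lethal (embryos die); surviving offspring: 2 Yy, 1 yy
Ratio: 2 yellow : 1 agouti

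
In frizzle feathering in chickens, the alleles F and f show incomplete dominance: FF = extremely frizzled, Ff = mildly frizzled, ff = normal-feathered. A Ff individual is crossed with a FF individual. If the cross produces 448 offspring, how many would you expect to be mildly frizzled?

Punnett square for Ff × FF:
Offspring genotypes: 2 FF, 2 Ff
Phenotype counts: 2 extremely frizzled, 2 mildly frizzled
mildly frizzled: 2 out of 4 → fraction 1/2
Expected count = 1/2 × 448 = 224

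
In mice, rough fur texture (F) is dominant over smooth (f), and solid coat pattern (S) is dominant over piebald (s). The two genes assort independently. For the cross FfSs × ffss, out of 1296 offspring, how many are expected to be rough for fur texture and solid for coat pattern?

Dihybrid cross FfSs × ffss — consider each gene separately:
fur texture: Ff × ff → 2 Ff, 2 ff → 2 F_ : 2 ff (out of 4)
coat pattern: Ss × ss → 2 Ss, 2 ss → 2 S_ : 2 ss (out of 4)
Looking for: rough (F_) and solid (S_)
P(rough) = 2/4, P(solid) = 2/4
P(both) = 2/4 × 2/4 = 4/16 = 1/4
Expected count = 1/4 × 1296 = 324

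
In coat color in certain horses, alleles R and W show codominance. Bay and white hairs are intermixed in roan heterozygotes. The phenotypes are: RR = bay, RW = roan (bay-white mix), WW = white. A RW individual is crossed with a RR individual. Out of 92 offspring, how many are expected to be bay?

Punnett square for RW × RR:
Offspring genotypes: 2 RR, 2 RW
Phenotype counts: 2 bay, 2 roan (bay-white mix)
bay: 2 out of 4 → fraction 1/2
Expected count = 1/2 × 92 = 46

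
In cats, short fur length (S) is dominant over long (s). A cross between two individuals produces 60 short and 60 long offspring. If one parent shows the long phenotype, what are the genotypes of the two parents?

Observed offspring: 60 short, 60 long
The observed ratio simplifies to 1:1. One parent shows long, so its genotype must be ss. A 1:1 offspring split requires the other parent to be heterozygous (Ss).
Parent genotypes: ss × Ss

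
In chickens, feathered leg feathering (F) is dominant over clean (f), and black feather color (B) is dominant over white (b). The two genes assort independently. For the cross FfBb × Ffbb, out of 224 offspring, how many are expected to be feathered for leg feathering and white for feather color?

Dihybrid cross FfBb × Ffbb — consider each gene separately:
leg feathering: Ff × Ff → 1 FF, 2 Ff, 1 ff → 3 F_ : 1 ff (out of 4)
feather color: Bb × bb → 2 Bb, 2 bb → 2 B_ : 2 bb (out of 4)
Looking for: feathered (F_) and white (bb)
P(feathered) = 3/4, P(white) = 2/4
P(both) = 3/4 × 2/4 = 6/16 = 3/8
Expected count = 3/8 × 224 = 84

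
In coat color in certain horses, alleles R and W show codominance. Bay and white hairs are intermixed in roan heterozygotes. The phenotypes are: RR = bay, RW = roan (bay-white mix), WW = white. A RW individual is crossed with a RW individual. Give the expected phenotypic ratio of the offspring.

Punnett square for RW × RW:
Offspring genotypes: 1 RR, 2 RW, 1 WW
Phenotype counts: 1 bay, 2 roan (bay-white mix), 1 white
Ratio: 1 bay : 2 roan (bay-white mix) : 1 white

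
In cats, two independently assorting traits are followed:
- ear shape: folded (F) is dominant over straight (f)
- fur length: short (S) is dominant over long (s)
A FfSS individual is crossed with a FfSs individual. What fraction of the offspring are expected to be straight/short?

Dihybrid cross FfSS × FfSs — consider each gene separately:
ear shape: Ff × Ff → 1 FF, 2 Ff, 1 ff → 3 F_ : 1 ff (out of 4)
fur length: SS × Ss → 2 SS, 2 Ss → 4 S_ (out of 4)
Combine (counts out of 4 × 4 = 16): folded/short (F_S_) = 3×4 = 12; straight/short (ffS_) = 1×4 = 4
Phenotype counts (out of 16): 12 folded/short, 4 straight/short
straight/short: 4 out of 16
Probability: 4/16 = 1/4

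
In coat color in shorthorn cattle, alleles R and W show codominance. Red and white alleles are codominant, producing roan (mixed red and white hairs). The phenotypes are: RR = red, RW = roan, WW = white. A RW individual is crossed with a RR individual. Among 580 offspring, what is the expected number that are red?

Punnett square for RW × RR:
Offspring genotypes: 2 RR, 2 RW
Phenotype counts: 2 red, 2 roan
red: 2 out of 4 → fraction 1/2
Expected count = 1/2 × 580 = 290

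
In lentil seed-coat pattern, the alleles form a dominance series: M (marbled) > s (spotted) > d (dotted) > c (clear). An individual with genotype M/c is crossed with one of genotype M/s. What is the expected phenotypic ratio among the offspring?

Cross: M/c × M/s
Allele dominance: M > s > d > c
Offspring genotypes: 1 M/M, 1 M/s, 1 M/c, 1 s/c
Phenotype counts: 3 marbled, 1 spotted
Ratio: 3 marbled : 1 spotted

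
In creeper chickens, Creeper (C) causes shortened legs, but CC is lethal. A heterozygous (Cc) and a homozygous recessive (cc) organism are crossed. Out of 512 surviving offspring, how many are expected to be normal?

Cross: Cc × cc
Punnett square offspring (before lethality): 2 Cc, 2 cc
No CC offspring are produced in this cross.
normal: 2 out of 4 → fraction 1/2
Expected count = 1/2 × 512 = 256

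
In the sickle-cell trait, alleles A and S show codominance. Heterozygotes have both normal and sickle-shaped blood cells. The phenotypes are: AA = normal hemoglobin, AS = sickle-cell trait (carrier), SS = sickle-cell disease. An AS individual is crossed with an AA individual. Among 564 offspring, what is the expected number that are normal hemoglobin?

Punnett square for AS × AA:
Offspring genotypes: 2 AA, 2 AS
Phenotype counts: 2 normal hemoglobin, 2 sickle-cell trait (carrier)
normal hemoglobin: 2 out of 4 → fraction 1/2
Expected count = 1/2 × 564 = 282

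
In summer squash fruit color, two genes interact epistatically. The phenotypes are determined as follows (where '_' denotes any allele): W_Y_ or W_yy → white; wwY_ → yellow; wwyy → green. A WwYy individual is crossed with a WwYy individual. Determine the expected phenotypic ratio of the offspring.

Cross: WwYy × WwYy — consider each gene separately:
W gene: Ww × Ww → 1 WW, 2 Ww, 1 ww → 3 W_ : 1 ww (out of 4)
Y gene: Yy × Yy → 1 YY, 2 Yy, 1 yy → 3 Y_ : 1 yy (out of 4)
Genotype classes (out of 4 × 4 = 16): W_Y_ = 3×3 = 9; W_yy = 3×1 = 3; wwY_ = 1×3 = 3; wwyy = 1×1 = 1
Apply the phenotype rules: W_Y_ (9) + W_yy (3) → white; wwY_ (3) → yellow; wwyy (1) → green
Phenotype counts (out of 16): 12 white, 3 yellow, 1 green
Ratio: 12 white : 3 yellow : 1 green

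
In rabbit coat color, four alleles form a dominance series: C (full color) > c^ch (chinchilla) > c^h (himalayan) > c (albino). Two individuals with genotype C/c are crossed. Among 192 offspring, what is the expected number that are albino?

Cross: C/c × C/c
Allele dominance: C > c^ch > c^h > c
Offspring genotypes: 1 C/C, 2 C/c, 1 c/c
Phenotype counts: 3 full color, 1 albino
albino: 1 out of 4 → fraction 1/4
Expected count = 1/4 × 192 = 48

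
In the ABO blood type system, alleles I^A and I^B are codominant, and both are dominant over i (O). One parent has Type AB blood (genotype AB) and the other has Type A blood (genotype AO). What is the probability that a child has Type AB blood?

Cross: AB × AO
Possible offspring genotypes: 1 AA, 1 AO, 1 AB, 1 BO
Blood type counts: 2 Type A, 1 Type AB, 1 Type B
Probability of Type AB: 1/4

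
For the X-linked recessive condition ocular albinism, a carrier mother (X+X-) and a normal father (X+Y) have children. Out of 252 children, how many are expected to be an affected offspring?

Cross: X+X- × X+Y
Offspring: 1 X+X+, 1 X+Y, 1 X+X-, 1 X-Y
Probability of an affected offspring: 1/4
Expected count = 1/4 × 252 = 63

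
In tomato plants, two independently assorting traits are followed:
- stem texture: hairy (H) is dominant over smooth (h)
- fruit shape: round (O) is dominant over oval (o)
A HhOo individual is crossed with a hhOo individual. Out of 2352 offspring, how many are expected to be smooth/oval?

Dihybrid cross HhOo × hhOo — consider each gene separately:
stem texture: Hh × hh → 2 Hh, 2 hh → 2 H_ : 2 hh (out of 4)
fruit shape: Oo × Oo → 1 OO, 2 Oo, 1 oo → 3 O_ : 1 oo (out of 4)
Combine (counts out of 4 × 4 = 16): hairy/round (H_O_) = 2×3 = 6; hairy/oval (H_oo) = 2×1 = 2; smooth/round (hhO_) = 2×3 = 6; smooth/oval (hhoo) = 2×1 = 2
Phenotype counts (out of 16): 6 hairy/round, 2 hairy/oval, 6 smooth/round, 2 smooth/oval
smooth/oval: 2 out of 16 → fraction 1/8
Expected count = 1/8 × 2352 = 294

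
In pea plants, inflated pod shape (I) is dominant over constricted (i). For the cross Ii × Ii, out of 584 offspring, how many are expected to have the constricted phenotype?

Punnett square for Ii × Ii:
Offspring genotypes: 1 II, 2 Ii, 1 ii
Total offspring: 4
Count with target: 1
Probability: 1/4
Expected count = 1/4 × 584 = 146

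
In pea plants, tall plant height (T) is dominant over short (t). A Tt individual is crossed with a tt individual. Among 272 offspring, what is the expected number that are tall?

Punnett square for Tt × tt:
Offspring genotypes: 2 Tt, 2 tt
tall: 2, short: 2
tall: 2 out of 4 → fraction 1/2
Expected count = 1/2 × 272 = 136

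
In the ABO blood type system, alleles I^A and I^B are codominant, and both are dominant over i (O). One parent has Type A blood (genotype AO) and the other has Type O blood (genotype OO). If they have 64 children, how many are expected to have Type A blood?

Cross: AO × OO
Possible offspring genotypes: 2 AO, 2 OO
Blood type counts: 2 Type A, 2 Type O
Probability of Type A: 2/4 = 1/2
Expected count = 1/2 × 64 = 32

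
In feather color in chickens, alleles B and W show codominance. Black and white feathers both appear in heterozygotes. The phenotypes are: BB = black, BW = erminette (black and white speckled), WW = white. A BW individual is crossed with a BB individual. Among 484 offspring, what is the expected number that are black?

Punnett square for BW × BB:
Offspring genotypes: 2 BB, 2 BW
Phenotype counts: 2 black, 2 erminette (black and white speckled)
black: 2 out of 4 → fraction 1/2
Expected count = 1/2 × 484 = 242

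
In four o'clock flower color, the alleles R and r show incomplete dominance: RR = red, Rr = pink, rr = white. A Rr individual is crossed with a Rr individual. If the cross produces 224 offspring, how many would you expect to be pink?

Punnett square for Rr × Rr:
Offspring genotypes: 1 RR, 2 Rr, 1 rr
Phenotype counts: 1 red, 2 pink, 1 white
pink: 2 out of 4 → fraction 1/2
Expected count = 1/2 × 224 = 112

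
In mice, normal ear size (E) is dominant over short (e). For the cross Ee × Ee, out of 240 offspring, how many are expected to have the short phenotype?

Punnett square for Ee × Ee:
Offspring genotypes: 1 EE, 2 Ee, 1 ee
Total offspring: 4
Count with target: 1
Probability: 1/4
Expected count = 1/4 × 240 = 60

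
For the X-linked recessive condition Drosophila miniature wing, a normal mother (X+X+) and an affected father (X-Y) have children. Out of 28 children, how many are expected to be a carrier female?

Cross: X+X+ × X-Y
Offspring: 2 X+X-, 2 X+Y
Probability of a carrier female: 2/4 = 1/2
Expected count = 1/2 × 28 = 14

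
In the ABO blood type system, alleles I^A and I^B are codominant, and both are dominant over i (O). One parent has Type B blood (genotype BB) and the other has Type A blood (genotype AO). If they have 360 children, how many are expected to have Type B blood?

Cross: BB × AO
Possible offspring genotypes: 2 AB, 2 BO
Blood type counts: 2 Type AB, 2 Type B
Probability of Type B: 2/4 = 1/2
Expected count = 1/2 × 360 = 180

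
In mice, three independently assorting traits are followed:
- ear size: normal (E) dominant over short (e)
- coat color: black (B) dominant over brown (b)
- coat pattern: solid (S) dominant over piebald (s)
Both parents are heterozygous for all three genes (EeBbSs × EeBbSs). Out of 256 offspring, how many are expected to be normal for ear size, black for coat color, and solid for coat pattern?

Trihybrid cross: EeBbSs × EeBbSs
Each trait segregates independently with a 3:1 phenotypic ratio, so each gene contributes 3/4 (dominant) or 1/4 (recessive).
Target: normal (ear size), black (coat color), solid (coat pattern)
Probability = product of independent per-trait probabilities
= 3/4 × 3/4 × 3/4 = 27/64
Expected count = 27/64 × 256 = 108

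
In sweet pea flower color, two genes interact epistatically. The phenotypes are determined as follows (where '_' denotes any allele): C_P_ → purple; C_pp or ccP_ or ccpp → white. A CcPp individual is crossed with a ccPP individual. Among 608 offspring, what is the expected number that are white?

Cross: CcPp × ccPP — consider each gene separately:
C gene: Cc × cc → 2 Cc, 2 cc → 2 C_ : 2 cc (out of 4)
P gene: Pp × PP → 2 PP, 2 Pp → 4 P_ (out of 4)
Genotype classes (out of 4 × 4 = 16): C_P_ = 2×4 = 8; ccP_ = 2×4 = 8
Apply the phenotype rules: C_P_ (8) → purple; ccP_ (8) → white
Phenotype counts (out of 16): 8 purple, 8 white
white: 8 out of 16 → fraction 1/2
Expected count = 1/2 × 608 = 304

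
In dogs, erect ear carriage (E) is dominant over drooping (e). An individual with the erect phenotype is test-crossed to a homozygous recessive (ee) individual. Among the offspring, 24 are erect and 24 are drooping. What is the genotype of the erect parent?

Test cross: ? × ee
Offspring: 24 erect, 24 drooping — approximately 1:1.
A 1:1 ratio in a test cross indicates the unknown parent is heterozygous (Ee).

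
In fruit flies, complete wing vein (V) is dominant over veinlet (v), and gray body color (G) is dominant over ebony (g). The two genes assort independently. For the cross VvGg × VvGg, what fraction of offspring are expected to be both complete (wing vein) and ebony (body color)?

Dihybrid cross VvGg × VvGg — consider each gene separately:
wing vein: Vv × Vv → 1 VV, 2 Vv, 1 vv → 3 V_ : 1 vv (out of 4)
body color: Gg × Gg → 1 GG, 2 Gg, 1 gg → 3 G_ : 1 gg (out of 4)
Looking for: complete (V_) and ebony (gg)
P(complete) = 3/4, P(ebony) = 1/4
P(both) = 3/4 × 1/4 = 3/16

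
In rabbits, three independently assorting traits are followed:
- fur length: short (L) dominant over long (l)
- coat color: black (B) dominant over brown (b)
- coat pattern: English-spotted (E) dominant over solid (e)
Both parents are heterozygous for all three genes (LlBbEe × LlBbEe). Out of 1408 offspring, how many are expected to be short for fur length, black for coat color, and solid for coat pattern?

Trihybrid cross: LlBbEe × LlBbEe
Each trait segregates independently with a 3:1 phenotypic ratio, so each gene contributes 3/4 (dominant) or 1/4 (recessive).
Target: short (fur length), black (coat color), solid (coat pattern)
Probability = product of independent per-trait probabilities
= 3/4 × 3/4 × 1/4 = 9/64
Expected count = 9/64 × 1408 = 198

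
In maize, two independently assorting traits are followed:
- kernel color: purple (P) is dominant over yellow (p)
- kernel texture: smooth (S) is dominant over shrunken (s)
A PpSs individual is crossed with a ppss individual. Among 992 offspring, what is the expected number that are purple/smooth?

Dihybrid cross PpSs × ppss — consider each gene separately:
kernel color: Pp × pp → 2 Pp, 2 pp → 2 P_ : 2 pp (out of 4)
kernel texture: Ss × ss → 2 Ss, 2 ss → 2 S_ : 2 ss (out of 4)
Combine (counts out of 4 × 4 = 16): purple/smooth (P_S_) = 2×2 = 4; purple/shrunken (P_ss) = 2×2 = 4; yellow/smooth (ppS_) = 2×2 = 4; yellow/shrunken (ppss) = 2×2 = 4
Phenotype counts (out of 16): 4 purple/smooth, 4 purple/shrunken, 4 yellow/smooth, 4 yellow/shrunken
purple/smooth: 4 out of 16 → fraction 1/4
Expected count = 1/4 × 992 = 248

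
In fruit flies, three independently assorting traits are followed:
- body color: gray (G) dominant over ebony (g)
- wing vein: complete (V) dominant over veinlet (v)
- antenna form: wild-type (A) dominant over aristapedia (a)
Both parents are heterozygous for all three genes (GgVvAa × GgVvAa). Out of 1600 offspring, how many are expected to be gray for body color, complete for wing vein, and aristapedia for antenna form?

Trihybrid cross: GgVvAa × GgVvAa
Each trait segregates independently with a 3:1 phenotypic ratio, so each gene contributes 3/4 (dominant) or 1/4 (recessive).
Target: gray (body color), complete (wing vein), aristapedia (antenna form)
Probability = product of independent per-trait probabilities
= 3/4 × 3/4 × 1/4 = 9/64
Expected count = 9/64 × 1600 = 225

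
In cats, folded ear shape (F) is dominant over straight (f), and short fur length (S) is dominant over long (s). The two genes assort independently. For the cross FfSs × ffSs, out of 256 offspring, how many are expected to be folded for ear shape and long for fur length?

Dihybrid cross FfSs × ffSs — consider each gene separately:
ear shape: Ff × ff → 2 Ff, 2 ff → 2 F_ : 2 ff (out of 4)
fur length: Ss × Ss → 1 SS, 2 Ss, 1 ss → 3 S_ : 1 ss (out of 4)
Looking for: folded (F_) and long (ss)
P(folded) = 2/4, P(long) = 1/4
P(both) = 2/4 × 1/4 = 2/16 = 1/8
Expected count = 1/8 × 256 = 32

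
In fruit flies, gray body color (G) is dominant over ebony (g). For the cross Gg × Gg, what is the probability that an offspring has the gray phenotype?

Punnett square for Gg × Gg:
Offspring genotypes: 1 GG, 2 Gg, 1 gg
Total offspring: 4
Count with target: 3
Probability: 3/4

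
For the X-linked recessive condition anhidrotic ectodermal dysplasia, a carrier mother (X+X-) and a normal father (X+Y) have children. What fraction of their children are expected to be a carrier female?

Cross: X+X- × X+Y
Offspring: 1 X+X+, 1 X+Y, 1 X+X-, 1 X-Y
Probability of a carrier female: 1/4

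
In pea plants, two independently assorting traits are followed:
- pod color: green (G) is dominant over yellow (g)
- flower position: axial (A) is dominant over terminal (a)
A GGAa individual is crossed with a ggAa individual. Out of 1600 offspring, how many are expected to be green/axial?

Dihybrid cross GGAa × ggAa — consider each gene separately:
pod color: GG × gg → 4 Gg → 4 G_ (out of 4)
flower position: Aa × Aa → 1 AA, 2 Aa, 1 aa → 3 A_ : 1 aa (out of 4)
Combine (counts out of 4 × 4 = 16): green/axial (G_A_) = 4×3 = 12; green/terminal (G_aa) = 4×1 = 4
Phenotype counts (out of 16): 12 green/axial, 4 green/terminal
green/axial: 12 out of 16 → fraction 3/4
Expected count = 3/4 × 1600 = 1200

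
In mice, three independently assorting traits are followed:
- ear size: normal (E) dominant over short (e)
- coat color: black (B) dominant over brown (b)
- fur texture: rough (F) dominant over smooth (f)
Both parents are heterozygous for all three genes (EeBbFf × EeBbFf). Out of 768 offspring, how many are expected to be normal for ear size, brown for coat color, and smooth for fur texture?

Trihybrid cross: EeBbFf × EeBbFf
Each trait segregates independently with a 3:1 phenotypic ratio, so each gene contributes 3/4 (dominant) or 1/4 (recessive).
Target: normal (ear size), brown (coat color), smooth (fur texture)
Probability = product of independent per-trait probabilities
= 3/4 × 1/4 × 1/4 = 3/64
Expected count = 3/64 × 768 = 36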